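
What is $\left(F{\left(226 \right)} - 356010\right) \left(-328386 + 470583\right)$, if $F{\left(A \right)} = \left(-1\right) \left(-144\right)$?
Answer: $-50603077602$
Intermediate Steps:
$F{\left(A \right)} = 144$
$\left(F{\left(226 \right)} - 356010\right) \left(-328386 + 470583\right) = \left(144 - 356010\right) \left(-328386 + 470583\right) = \left(-355866\right) 142197 = -50603077602$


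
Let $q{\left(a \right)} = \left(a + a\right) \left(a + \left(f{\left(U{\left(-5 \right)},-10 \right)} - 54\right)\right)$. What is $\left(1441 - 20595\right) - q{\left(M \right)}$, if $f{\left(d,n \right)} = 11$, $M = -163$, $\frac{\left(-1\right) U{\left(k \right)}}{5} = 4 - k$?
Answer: $-86310$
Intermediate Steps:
$U{\left(k \right)} = -20 + 5 k$ ($U{\left(k \right)} = - 5 \left(4 - k\right) = -20 + 5 k$)
$q{\left(a \right)} = 2 a \left(-43 + a\right)$ ($q{\left(a \right)} = \left(a + a\right) \left(a + \left(11 - 54\right)\right) = 2 a \left(a + \left(11 - 54\right)\right) = 2 a \left(a - 43\right) = 2 a \left(-43 + a\right)$)
$\left(1441 - 20595\right) - q{\left(M \right)} = \left(1441 - 20595\right) - 2 \left(-163\right) \left(-43 - 163\right) = \left(1441 - 20595\right) - 2 \left(-163\right) \left(-206\right) = -19154 - 67156 = -86310$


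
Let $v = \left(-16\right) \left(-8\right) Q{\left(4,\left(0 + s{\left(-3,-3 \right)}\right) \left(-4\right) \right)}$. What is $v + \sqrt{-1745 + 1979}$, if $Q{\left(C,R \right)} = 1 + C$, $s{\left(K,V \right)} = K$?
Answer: $640 + 3 \sqrt{26} \approx 655.3$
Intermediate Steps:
$v = 640$ ($v = \left(-16\right) \left(-8\right) \left(1 + 4\right) = 128 \cdot 5 = 640$)
$v + \sqrt{-1745 + 1979} = 640 + \sqrt{-1745 + 1979} = 640 + \sqrt{234} = 640 + 3 \sqrt{26}$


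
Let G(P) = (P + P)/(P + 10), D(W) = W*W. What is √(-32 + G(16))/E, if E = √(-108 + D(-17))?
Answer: 20*I*√2353/2353 ≈ 0.41231*I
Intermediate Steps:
D(W) = W²
G(P) = 2*P/(10 + P) (G(P) = (2*P)/(10 + P) = 2*P/(10 + P))
E = √181 (E = √(-108 + (-17)²) = √(-108 + 289) = √181 ≈ 13.454)
√(-32 + G(16))/E = √(-32 + 2*16/(10 + 16))/(√181) = √(-32 + 2*16/26)*(√181/181) = √(-32 + 2*16*(1/26))*(√181/181) = √(-32 + 16/13)*(√181/181) = √(-400/13)*(√181/181) = (20*I*√13/13)*(√181/181) = 20*I*√2353/2353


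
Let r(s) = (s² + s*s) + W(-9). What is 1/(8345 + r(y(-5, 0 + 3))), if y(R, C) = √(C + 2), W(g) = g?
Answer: 1/8346 ≈ 0.00011982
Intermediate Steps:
y(R, C) = √(2 + C)
r(s) = -9 + 2*s² (r(s) = (s² + s*s) - 9 = (s² + s²) - 9 = 2*s² - 9 = -9 + 2*s²)
1/(8345 + r(y(-5, 0 + 3))) = 1/(8345 + (-9 + 2*(√(2 + (0 + 3)))²)) = 1/(8345 + (-9 + 2*(√(2 + 3))²)) = 1/(8345 + (-9 + 2*(√5)²)) = 1/(8345 + (-9 + 2*5)) = 1/(8345 + (-9 + 10)) = 1/(8345 + 1) = 1/8346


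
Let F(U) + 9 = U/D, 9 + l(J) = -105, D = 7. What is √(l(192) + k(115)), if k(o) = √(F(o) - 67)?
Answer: √(-5586 + 7*I*√2919)/7 ≈ 0.36123 + 10.683*I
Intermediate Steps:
l(J) = -114 (l(J) = -9 - 105 = -114)
F(U) = -9 + U/7
k(o) = √(-76 + o/7) (k(o) = √((-9 + o/7) - 67) = √(-76 + o/7))
√(l(192) + k(115)) = √(-114 + √(-3724 + 7*115)/7) = √(-114 + √(-3724 + 805)/7) = √(-114 + √(-2919)/7) = √(-114 + (I*√2919)/7) = √(-114 + I*√2919/7)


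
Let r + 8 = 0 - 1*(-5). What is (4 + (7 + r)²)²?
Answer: 400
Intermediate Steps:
r = -3 (r = -8 + (0 - 1*(-5)) = -8 + (0 + 5) = -8 + 5 = -3)
(4 + (7 + r)²)² = (4 + (7 - 3)²)² = (4 + 4²)² = (4 + 16)² = 20² = 400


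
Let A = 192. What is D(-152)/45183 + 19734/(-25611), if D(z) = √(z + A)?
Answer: -6578/8537 + 2*√10/45183 ≈ -0.77039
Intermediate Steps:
D(z) = √(192 + z) (D(z) = √(z + 192) = √(192 + z))
D(-152)/45183 + 19734/(-25611) = √(192 - 152)/45183 + 19734/(-25611) = √40*(1/45183) + 19734*(-1/25611) = (2*√10)*(1/45183) - 6578/8537 = 2*√10/45183 - 6578/8537 = -6578/8537 + 2*√10/45183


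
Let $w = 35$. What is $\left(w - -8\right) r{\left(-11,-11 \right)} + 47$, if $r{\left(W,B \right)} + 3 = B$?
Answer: $-555$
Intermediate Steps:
$r{\left(W,B \right)} = -3 + B$
$\left(w - -8\right) r{\left(-11,-11 \right)} + 47 = \left(35 - -8\right) \left(-3 - 11\right) + 47 = \left(35 + 8\right) \left(-14\right) + 47 = 43 \left(-14\right) + 47 = -602 + 47 = -555$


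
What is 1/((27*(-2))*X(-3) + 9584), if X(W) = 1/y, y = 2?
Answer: 1/9557 ≈ 0.00010464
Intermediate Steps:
X(W) = 1/2
1/((27*(-2))*X(-3) + 9584) = 1/((27*(-2))*(1/2) + 9584) = 1/(-54*1/2 + 9584) = 1/(-27 + 9584) = 1/9557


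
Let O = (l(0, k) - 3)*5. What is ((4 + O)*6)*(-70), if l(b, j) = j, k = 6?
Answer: -7980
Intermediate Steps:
O = 15 (O = (6 - 3)*5 = 3*5 = 15)
((4 + O)*6)*(-70) = ((4 + 15)*6)*(-70) = (19*6)*(-70) = 114*(-70) = -7980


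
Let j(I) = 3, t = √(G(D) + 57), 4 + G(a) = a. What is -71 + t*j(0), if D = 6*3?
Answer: -71 + 3*√71 ≈ -45.722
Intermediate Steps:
D = 18
G(a) = -4 + a
t = √71 (t = √((-4 + 18) + 57) = √(14 + 57) = √71 ≈ 8.4261)
-71 + t*j(0) = -71 + √71*3 = -71 + 3*√71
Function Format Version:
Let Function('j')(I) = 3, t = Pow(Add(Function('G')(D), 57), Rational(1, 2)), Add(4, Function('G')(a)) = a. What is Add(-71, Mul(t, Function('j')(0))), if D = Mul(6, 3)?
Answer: Add(-71, Mul(3, Pow(71, Rational(1, 2)))) ≈ -45.722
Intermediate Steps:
D = 18
Function('G')(a) = Add(-4, a)
t = Pow(71, Rational(1, 2)) (t = Pow(Add(Add(-4, 18), 57), Rational(1, 2)) = Pow(Add(14, 57), Rational(1, 2)) = Pow(71, Rational(1, 2)) ≈ 8.4261)
Add(-71, Mul(t, Function('j')(0))) = Add(-71, Mul(Pow(71, Rational(1, 2)), 3)) = Add(-71, Mul(3, Pow(71, Rational(1, 2))))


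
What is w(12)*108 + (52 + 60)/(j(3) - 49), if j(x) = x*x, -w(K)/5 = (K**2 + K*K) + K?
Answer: -810014/5 ≈ -1.6200e+5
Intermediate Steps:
w(K) = -10*K**2 - 5*K (w(K) = -5*((K**2 + K*K) + K) = -5*((K**2 + K**2) + K) = -5*(2*K**2 + K) = -5*(K + 2*K**2) = -10*K**2 - 5*K)
j(x) = x**2
w(12)*108 + (52 + 60)/(j(3) - 49) = -5*12*(1 + 2*12)*108 + (52 + 60)/(3**2 - 49) = -5*12*(1 + 24)*108 + 112/(9 - 49) = -5*12*25*108 + 112/(-40) = -1500*108 + 112*(-1/40) = -162000 - 14/5 = -810014/5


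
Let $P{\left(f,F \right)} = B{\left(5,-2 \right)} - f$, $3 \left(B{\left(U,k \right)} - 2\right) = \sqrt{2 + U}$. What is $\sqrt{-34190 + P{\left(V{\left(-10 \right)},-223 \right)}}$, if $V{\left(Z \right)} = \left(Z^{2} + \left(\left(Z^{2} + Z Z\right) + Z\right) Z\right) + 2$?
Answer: $\frac{\sqrt{-291510 + 3 \sqrt{7}}}{3} \approx 179.97 i$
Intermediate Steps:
$B{\left(U,k \right)} = 2 + \frac{\sqrt{2 + U}}{3}$
$V{\left(Z \right)} = 2 + Z^{2} + Z \left(Z + 2 Z^{2}\right)$ ($V{\left(Z \right)} = \left(Z^{2} + \left(\left(Z^{2} + Z^{2}\right) + Z\right) Z\right) + 2 = \left(Z^{2} + \left(2 Z^{2} + Z\right) Z\right) + 2 = \left(Z^{2} + \left(Z + 2 Z^{2}\right) Z\right) + 2 = \left(Z^{2} + Z \left(Z + 2 Z^{2}\right)\right) + 2 = 2 + Z^{2} + Z \left(Z + 2 Z^{2}\right)$)
$P{\left(f,F \right)} = 2 - f + \frac{\sqrt{7}}{3}$ ($P{\left(f,F \right)} = \left(2 + \frac{\sqrt{2 + 5}}{3}\right) - f = \left(2 + \frac{\sqrt{7}}{3}\right) - f = 2 - f + \frac{\sqrt{7}}{3}$)
$\sqrt{-34190 + P{\left(V{\left(-10 \right)},-223 \right)}} = \sqrt{-34190 + \left(2 - \left(2 + 2 \left(-10\right)^{2} + 2 \left(-10\right)^{3}\right) + \frac{\sqrt{7}}{3}\right)} = \sqrt{-34190 + \left(2 - \left(2 + 2 \cdot 100 + 2 \left(-1000\right)\right) + \frac{\sqrt{7}}{3}\right)} = \sqrt{-34190 + \left(2 - \left(2 + 200 - 2000\right) + \frac{\sqrt{7}}{3}\right)} = \sqrt{-34190 + \left(2 - -1798 + \frac{\sqrt{7}}{3}\right)} = \sqrt{-34190 + \left(2 + 1798 + \frac{\sqrt{7}}{3}\right)} = \sqrt{-34190 + \left(1800 + \frac{\sqrt{7}}{3}\right)} = \sqrt{-32390 + \frac{\sqrt{7}}{3}}$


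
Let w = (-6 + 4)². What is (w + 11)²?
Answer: 225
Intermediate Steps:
w = 4 (w = (-2)² = 4)
(w + 11)² = (4 + 11)² = 15² = 225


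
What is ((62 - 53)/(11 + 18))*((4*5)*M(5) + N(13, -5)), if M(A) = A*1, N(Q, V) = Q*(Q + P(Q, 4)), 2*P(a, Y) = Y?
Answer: 2655/29 ≈ 91.552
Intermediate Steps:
P(a, Y) = Y/2
N(Q, V) = Q*(2 + Q) (N(Q, V) = Q*(Q + (½)*4) = Q*(Q + 2) = Q*(2 + Q))
M(A) = A
((62 - 53)/(11 + 18))*((4*5)*M(5) + N(13, -5)) = ((62 - 53)/(11 + 18))*((4*5)*5 + 13*(2 + 13)) = (9/29)*(20*5 + 13*15) = (9*(1/29))*(100 + 195) = (9/29)*295 = 2655/29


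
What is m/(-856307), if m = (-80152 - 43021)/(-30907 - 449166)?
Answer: -123173/411089870411 ≈ -2.9963e-7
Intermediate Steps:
m = 123173/480073 (m = -123173/(-480073) = -123173*(-1/480073) = 123173/480073 ≈ 0.25657)
m/(-856307) = (123173/480073)/(-856307) = (123173/480073)*(-1/856307) = -123173/411089870411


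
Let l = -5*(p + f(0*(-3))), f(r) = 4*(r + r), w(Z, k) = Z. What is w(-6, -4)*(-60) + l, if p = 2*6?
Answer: 300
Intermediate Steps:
f(r) = 8*r (f(r) = 4*(2*r) = 8*r)
p = 12
l = -60 (l = -5*(12 + 8*(0*(-3))) = -5*(12 + 8*0) = -5*(12 + 0) = -5*12 = -60)
w(-6, -4)*(-60) + l = -6*(-60) - 60 = 360 - 60 = 300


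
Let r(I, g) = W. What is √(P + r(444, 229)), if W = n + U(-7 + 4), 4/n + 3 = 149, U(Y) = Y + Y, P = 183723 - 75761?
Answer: √575297670/73 ≈ 328.57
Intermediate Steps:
P = 107962
U(Y) = 2*Y
n = 2/73 (n = 4/(-3 + 149) = 4/146 = 4*(1/146) = 2/73 ≈ 0.027397)
W = -436/73 (W = 2/73 + 2*(-7 + 4) = 2/73 + 2*(-3) = 2/73 - 6 = -436/73 ≈ -5.9726)
r(I, g) = -436/73
√(P + r(444, 229)) = √(107962 - 436/73) = √(7880790/73) = √575297670/73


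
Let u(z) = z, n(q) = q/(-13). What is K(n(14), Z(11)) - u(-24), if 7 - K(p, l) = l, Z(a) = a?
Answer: 20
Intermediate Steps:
n(q) = -q/13 (n(q) = q*(-1/13) = -q/13)
K(p, l) = 7 - l
K(n(14), Z(11)) - u(-24) = (7 - 1*11) - 1*(-24) = (7 - 11) + 24 = -4 + 24 = 20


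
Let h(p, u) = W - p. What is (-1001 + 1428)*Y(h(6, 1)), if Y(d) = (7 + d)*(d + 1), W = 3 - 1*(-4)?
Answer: 6832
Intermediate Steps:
W = 7 (W = 3 + 4 = 7)
h(p, u) = 7 - p
Y(d) = (1 + d)*(7 + d) (Y(d) = (7 + d)*(1 + d) = (1 + d)*(7 + d))
(-1001 + 1428)*Y(h(6, 1)) = (-1001 + 1428)*(7 + (7 - 1*6)**2 + 8*(7 - 1*6)) = 427*(7 + (7 - 6)**2 + 8*(7 - 6)) = 427*(7 + 1**2 + 8*1) = 427*(7 + 1 + 8) = 427*16 = 6832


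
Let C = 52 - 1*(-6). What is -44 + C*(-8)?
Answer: -508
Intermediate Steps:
C = 58 (C = 52 + 6 = 58)
-44 + C*(-8) = -44 + 58*(-8) = -44 - 464 = -508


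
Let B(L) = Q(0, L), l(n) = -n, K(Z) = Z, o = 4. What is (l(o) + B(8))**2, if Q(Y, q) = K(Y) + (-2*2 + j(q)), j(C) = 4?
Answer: 16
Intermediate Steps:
Q(Y, q) = Y (Q(Y, q) = Y + (-2*2 + 4) = Y + (-4 + 4) = Y + 0 = Y)
B(L) = 0
(l(o) + B(8))**2 = (-1*4 + 0)**2 = (-4 + 0)**2 = (-4)**2 = 16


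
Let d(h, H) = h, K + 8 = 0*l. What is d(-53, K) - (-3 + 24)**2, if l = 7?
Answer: -494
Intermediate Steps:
K = -8 (K = -8 + 0*7 = -8 + 0 = -8)
d(-53, K) - (-3 + 24)**2 = -53 - (-3 + 24)**2 = -53 - 1*21**2 = -53 - 1*441 = -53 - 441 = -494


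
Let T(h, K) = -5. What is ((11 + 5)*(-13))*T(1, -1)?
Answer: 1040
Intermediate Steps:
((11 + 5)*(-13))*T(1, -1) = ((11 + 5)*(-13))*(-5) = (16*(-13))*(-5) = -208*(-5) = 1040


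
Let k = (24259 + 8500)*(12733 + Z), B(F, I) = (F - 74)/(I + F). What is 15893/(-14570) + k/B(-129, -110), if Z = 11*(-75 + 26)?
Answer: 198717556556043/422530 ≈ 4.7030e+8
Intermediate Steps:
Z = -539 (Z = 11*(-49) = -539)
B(F, I) = (-74 + F)/(F + I)
k = 399463246 (k = (24259 + 8500)*(12733 - 539) = 32759*12194 = 399463246)
15893/(-14570) + k/B(-129, -110) = 15893/(-14570) + 399463246/(((-74 - 129)/(-129 - 110))) = 15893*(-1/14570) + 399463246/((-203/(-239))) = -15893/14570 + 399463246/((-1/239*(-203))) = -15893/14570 + 399463246/(203/239) = -15893/14570 + 399463246*(239/203) = -15893/14570 + 13638816542/29 = 198717556556043/422530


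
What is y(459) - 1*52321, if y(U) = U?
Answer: -51862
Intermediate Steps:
y(459) - 1*52321 = 459 - 1*52321 = 459 - 52321 = -51862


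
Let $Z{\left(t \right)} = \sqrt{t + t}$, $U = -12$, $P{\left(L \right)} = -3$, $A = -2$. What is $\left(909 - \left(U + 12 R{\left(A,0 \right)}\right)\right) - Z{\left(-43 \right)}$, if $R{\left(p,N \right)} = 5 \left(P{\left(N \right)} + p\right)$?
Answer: $1221 - i \sqrt{86} \approx 1221.0 - 9.2736 i$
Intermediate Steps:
$R{\left(p,N \right)} = -15 + 5 p$ ($R{\left(p,N \right)} = 5 \left(-3 + p\right) = -15 + 5 p$)
$Z{\left(t \right)} = \sqrt{2} \sqrt{t}$ ($Z{\left(t \right)} = \sqrt{2 t} = \sqrt{2} \sqrt{t}$)
$\left(909 - \left(U + 12 R{\left(A,0 \right)}\right)\right) - Z{\left(-43 \right)} = \left(909 - \left(-12 + 12 \left(-15 + 5 \left(-2\right)\right)\right)\right) - \sqrt{2} \sqrt{-43} = \left(909 - \left(-12 + 12 \left(-15 - 10\right)\right)\right) - \sqrt{2} i \sqrt{43} = \left(909 - \left(-12 + 12 \left(-25\right)\right)\right) - i \sqrt{86} = \left(909 - \left(-12 - 300\right)\right) - i \sqrt{86} = \left(909 - -312\right) - i \sqrt{86} = \left(909 + 312\right) - i \sqrt{86} = 1221 - i \sqrt{86}$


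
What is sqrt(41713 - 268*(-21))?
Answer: sqrt(47341) ≈ 217.58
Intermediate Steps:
sqrt(41713 - 268*(-21)) = sqrt(41713 + 5628) = sqrt(47341)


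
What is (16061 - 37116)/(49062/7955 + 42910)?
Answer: -4526825/9226976 ≈ -0.49061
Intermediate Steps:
(16061 - 37116)/(49062/7955 + 42910) = -21055/(49062*(1/7955) + 42910) = -21055/(1326/215 + 42910) = -21055/9226976/215 = -21055*215/9226976 = -4526825/9226976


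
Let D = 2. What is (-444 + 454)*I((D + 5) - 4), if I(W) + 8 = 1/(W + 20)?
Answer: -1830/23 ≈ -79.565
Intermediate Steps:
I(W) = -8 + 1/(20 + W) (I(W) = -8 + 1/(W + 20) = -8 + 1/(20 + W))
(-444 + 454)*I((D + 5) - 4) = (-444 + 454)*((-159 - 8*((2 + 5) - 4))/(20 + ((2 + 5) - 4))) = 10*((-159 - 8*(7 - 4))/(20 + (7 - 4))) = 10*((-159 - 8*3)/(20 + 3)) = 10*((-159 - 24)/23) = 10*((1/23)*(-183)) = 10*(-183/23) = -1830/23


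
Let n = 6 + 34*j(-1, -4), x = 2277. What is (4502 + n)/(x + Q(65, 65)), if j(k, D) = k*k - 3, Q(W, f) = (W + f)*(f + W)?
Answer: 4440/19177 ≈ 0.23153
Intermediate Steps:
Q(W, f) = (W + f)**2 (Q(W, f) = (W + f)*(W + f) = (W + f)**2)
j(k, D) = -3 + k**2 (j(k, D) = k**2 - 3 = -3 + k**2)
n = -62 (n = 6 + 34*(-3 + (-1)**2) = 6 + 34*(-3 + 1) = 6 + 34*(-2) = 6 - 68 = -62)
(4502 + n)/(x + Q(65, 65)) = (4502 - 62)/(2277 + (65 + 65)**2) = 4440/(2277 + 130**2) = 4440/(2277 + 16900) = 4440/19177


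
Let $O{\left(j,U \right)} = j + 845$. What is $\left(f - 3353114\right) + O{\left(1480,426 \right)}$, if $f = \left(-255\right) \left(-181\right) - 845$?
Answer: $-3305479$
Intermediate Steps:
$f = 45310$ ($f = 46155 - 845 = 45310$)
$O{\left(j,U \right)} = 845 + j$
$\left(f - 3353114\right) + O{\left(1480,426 \right)} = \left(45310 - 3353114\right) + \left(845 + 1480\right) = -3307804 + 2325 = -3305479$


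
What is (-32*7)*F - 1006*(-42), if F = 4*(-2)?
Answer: 44044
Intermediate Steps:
F = -8
(-32*7)*F - 1006*(-42) = -32*7*(-8) - 1006*(-42) = -224*(-8) - 1*(-42252) = 1792 + 42252 = 44044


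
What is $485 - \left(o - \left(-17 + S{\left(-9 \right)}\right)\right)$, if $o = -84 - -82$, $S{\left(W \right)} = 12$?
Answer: $482$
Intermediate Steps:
$o = -2$ ($o = -84 + 82 = -2$)
$485 - \left(o - \left(-17 + S{\left(-9 \right)}\right)\right) = 485 - \left(-2 + \left(17 - 12\right)\right) = 485 - \left(-2 + 5\right) = 485 - 3 = 482$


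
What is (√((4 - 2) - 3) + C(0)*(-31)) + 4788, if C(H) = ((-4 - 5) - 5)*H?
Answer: 4788 + I ≈ 4788.0 + 1.0*I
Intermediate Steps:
C(H) = -14*H (C(H) = (-9 - 5)*H = -14*H)
(√((4 - 2) - 3) + C(0)*(-31)) + 4788 = (√((4 - 2) - 3) - 14*0*(-31)) + 4788 = (√(2 - 3) + 0*(-31)) + 4788 = (√(-1) + 0) + 4788 = (I + 0) + 4788 = I + 4788 = 4788 + I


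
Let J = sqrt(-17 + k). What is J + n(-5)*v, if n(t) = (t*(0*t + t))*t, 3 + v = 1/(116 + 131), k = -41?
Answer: 92500/247 + I*sqrt(58) ≈ 374.49 + 7.6158*I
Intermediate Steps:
J = I*sqrt(58) (J = sqrt(-17 - 41) = sqrt(-58) = I*sqrt(58) ≈ 7.6158*I)
v = -740/247 (v = -3 + 1/(116 + 131) = -3 + 1/247 = -740/247 ≈ -2.9960)
n(t) = t**3 (n(t) = (t*(0 + t))*t = (t*t)*t = t**2*t = t**3)
J + n(-5)*v = I*sqrt(58) + (-5)**3*(-740/247) = I*sqrt(58) - 125*(-740/247) = I*sqrt(58) + 92500/247 = 92500/247 + I*sqrt(58)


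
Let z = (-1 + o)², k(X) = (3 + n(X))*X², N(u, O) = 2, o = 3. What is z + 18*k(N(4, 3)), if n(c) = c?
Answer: 364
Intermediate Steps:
k(X) = X²*(3 + X) (k(X) = (3 + X)*X² = X²*(3 + X))
z = 4 (z = (-1 + 3)² = 2² = 4)
z + 18*k(N(4, 3)) = 4 + 18*(2²*(3 + 2)) = 4 + 18*(4*5) = 4 + 18*20 = 4 + 360 = 364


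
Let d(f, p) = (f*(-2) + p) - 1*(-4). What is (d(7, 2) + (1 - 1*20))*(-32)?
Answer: 864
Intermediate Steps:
d(f, p) = 4 + p - 2*f (d(f, p) = (-2*f + p) + 4 = (p - 2*f) + 4 = 4 + p - 2*f)
(d(7, 2) + (1 - 1*20))*(-32) = ((4 + 2 - 2*7) + (1 - 1*20))*(-32) = ((4 + 2 - 14) + (1 - 20))*(-32) = (-8 - 19)*(-32) = -27*(-32) = 864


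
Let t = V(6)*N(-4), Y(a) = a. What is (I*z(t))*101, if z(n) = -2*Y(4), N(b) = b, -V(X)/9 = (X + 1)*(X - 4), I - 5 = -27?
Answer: 17776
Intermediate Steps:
I = -22 (I = 5 - 27 = -22)
V(X) = -9*(1 + X)*(-4 + X) (V(X) = -9*(X + 1)*(X - 4) = -9*(1 + X)*(-4 + X))
t = 504 (t = (36 - 9*6² + 27*6)*(-4) = (36 - 9*36 + 162)*(-4) = (36 - 324 + 162)*(-4) = -126*(-4) = 504)
z(n) = -8 (z(n) = -2*4 = -8)
(I*z(t))*101 = -22*(-8)*101 = 176*101 = 17776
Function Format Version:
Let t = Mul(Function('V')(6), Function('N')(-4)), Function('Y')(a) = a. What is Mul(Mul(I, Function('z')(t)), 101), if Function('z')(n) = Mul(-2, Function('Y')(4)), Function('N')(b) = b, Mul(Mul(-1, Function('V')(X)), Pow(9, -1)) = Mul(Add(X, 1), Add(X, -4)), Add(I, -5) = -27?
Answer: 17776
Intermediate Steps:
I = -22 (I = Add(5, -27) = -22)
Function('V')(X) = Mul(-9, Add(1, X), Add(-4, X)) (Function('V')(X) = Mul(-9, Mul(Add(X, 1), Add(X, -4))) = Mul(-9, Mul(Add(1, X), Add(-4, X))) = Mul(-9, Add(1, X), Add(-4, X)))
t = 504 (t = Mul(Add(36, Mul(-9, Pow(6, 2)), Mul(27, 6)), -4) = Mul(Add(36, Mul(-9, 36), 162), -4) = Mul(Add(36, -324, 162), -4) = Mul(-126, -4) = 504)
Function('z')(n) = -8 (Function('z')(n) = Mul(-2, 4) = -8)
Mul(Mul(I, Function('z')(t)), 101) = Mul(Mul(-22, -8), 101) = Mul(176, 101) = 17776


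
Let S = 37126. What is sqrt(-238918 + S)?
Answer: 8*I*sqrt(3153) ≈ 449.21*I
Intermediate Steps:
sqrt(-238918 + S) = sqrt(-238918 + 37126) = sqrt(-201792) = 8*I*sqrt(3153)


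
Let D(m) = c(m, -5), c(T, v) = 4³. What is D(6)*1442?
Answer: 92288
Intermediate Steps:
c(T, v) = 64
D(m) = 64
D(6)*1442 = 64*1442 = 92288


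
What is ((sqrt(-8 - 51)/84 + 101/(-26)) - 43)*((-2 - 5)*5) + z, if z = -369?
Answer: 33071/26 - 5*I*sqrt(59)/12 ≈ 1272.0 - 3.2005*I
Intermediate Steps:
((sqrt(-8 - 51)/84 + 101/(-26)) - 43)*((-2 - 5)*5) + z = ((sqrt(-8 - 51)/84 + 101/(-26)) - 43)*((-2 - 5)*5) - 369 = ((sqrt(-59)*(1/84) + 101*(-1/26)) - 43)*(-7*5) - 369 = (((I*sqrt(59))*(1/84) - 101/26) - 43)*(-35) - 369 = ((I*sqrt(59)/84 - 101/26) - 43)*(-35) - 369 = ((-101/26 + I*sqrt(59)/84) - 43)*(-35) - 369 = (-1219/26 + I*sqrt(59)/84)*(-35) - 369 = (42665/26 - 5*I*sqrt(59)/12) - 369 = 33071/26 - 5*I*sqrt(59)/12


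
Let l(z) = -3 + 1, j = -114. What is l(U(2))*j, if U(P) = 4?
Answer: 228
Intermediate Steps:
l(z) = -2
l(U(2))*j = -2*(-114) = 228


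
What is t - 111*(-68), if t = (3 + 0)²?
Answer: 7557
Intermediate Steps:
t = 9 (t = 3² = 9)
t - 111*(-68) = 9 - 111*(-68) = 9 + 7548 = 7557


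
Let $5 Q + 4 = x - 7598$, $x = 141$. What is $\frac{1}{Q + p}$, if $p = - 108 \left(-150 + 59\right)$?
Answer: $\frac{5}{41679} \approx 0.00011996$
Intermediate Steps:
$p = 9828$ ($p = \left(-108\right) \left(-91\right) = 9828$)
$Q = - \frac{7461}{5}$ ($Q = - \frac{4}{5} + \frac{141 - 7598}{5} = - \frac{4}{5} + \frac{1}{5} \left(-7457\right) = - \frac{4}{5} - \frac{7457}{5} = - \frac{7461}{5} \approx -1492.2$)
$\frac{1}{Q + p} = \frac{1}{- \frac{7461}{5} + 9828} = \frac{1}{\frac{41679}{5}} = \frac{5}{41679}$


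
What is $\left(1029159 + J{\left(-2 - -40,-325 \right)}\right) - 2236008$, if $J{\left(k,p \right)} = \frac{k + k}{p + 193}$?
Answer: $- \frac{39826036}{33} \approx -1.2069 \cdot 10^{6}$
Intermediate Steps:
$J{\left(k,p \right)} = \frac{2 k}{193 + p}$
$\left(1029159 + J{\left(-2 - -40,-325 \right)}\right) - 2236008 = \left(1029159 + \frac{2 \left(-2 - -40\right)}{193 - 325}\right) - 2236008 = \left(1029159 + \frac{2 \left(-2 + 40\right)}{-132}\right) - 2236008 = \left(1029159 + 2 \cdot 38 \left(- \frac{1}{132}\right)\right) - 2236008 = \left(1029159 - \frac{19}{33}\right) - 2236008 = \frac{33962228}{33} - 2236008 = - \frac{39826036}{33}$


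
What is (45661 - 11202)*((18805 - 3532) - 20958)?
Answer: -195899415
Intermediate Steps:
(45661 - 11202)*((18805 - 3532) - 20958) = 34459*(15273 - 20958) = 34459*(-5685) = -195899415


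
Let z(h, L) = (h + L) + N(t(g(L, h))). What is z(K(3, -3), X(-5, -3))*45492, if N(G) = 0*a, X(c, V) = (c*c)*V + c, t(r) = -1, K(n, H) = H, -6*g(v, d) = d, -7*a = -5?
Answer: -3775836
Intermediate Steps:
a = 5/7 (a = -⅐*(-5) = 5/7 ≈ 0.71429)
g(v, d) = -d/6
X(c, V) = c + V*c² (X(c, V) = c²*V + c = V*c² + c = c + V*c²)
N(G) = 0 (N(G) = 0*(5/7) = 0)
z(h, L) = L + h (z(h, L) = (h + L) + 0 = (L + h) + 0 = L + h)
z(K(3, -3), X(-5, -3))*45492 = (-5*(1 - 3*(-5)) - 3)*45492 = (-5*(1 + 15) - 3)*45492 = (-5*16 - 3)*45492 = (-80 - 3)*45492 = -83*45492 = -3775836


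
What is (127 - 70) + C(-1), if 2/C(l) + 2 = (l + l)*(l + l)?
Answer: 58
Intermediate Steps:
C(l) = 2/(-2 + 4*l**2) (C(l) = 2/(-2 + (l + l)*(l + l)) = 2/(-2 + (2*l)*(2*l)) = 2/(-2 + 4*l**2))
(127 - 70) + C(-1) = (127 - 70) + 1/(-1 + 2*(-1)**2) = 57 + 1/(-1 + 2*1) = 57 + 1/(-1 + 2) = 57 + 1/1 = 57 + 1 = 58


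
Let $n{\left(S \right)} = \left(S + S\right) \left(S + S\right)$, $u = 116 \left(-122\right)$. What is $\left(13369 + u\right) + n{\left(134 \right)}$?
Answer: $71041$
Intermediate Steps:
$u = -14152$
$n{\left(S \right)} = 4 S^{2}$ ($n{\left(S \right)} = 2 S 2 S = 4 S^{2}$)
$\left(13369 + u\right) + n{\left(134 \right)} = \left(13369 - 14152\right) + 4 \cdot 134^{2} = -783 + 4 \cdot 17956 = -783 + 71824 = 71041$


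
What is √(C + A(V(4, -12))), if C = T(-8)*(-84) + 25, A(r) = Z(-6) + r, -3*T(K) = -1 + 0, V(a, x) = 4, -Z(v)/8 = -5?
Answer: √41 ≈ 6.4031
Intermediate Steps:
Z(v) = 40 (Z(v) = -8*(-5) = 40)
T(K) = ⅓ (T(K) = -(-1 + 0)/3 = -⅓*(-1) = ⅓)
A(r) = 40 + r
C = -3 (C = (⅓)*(-84) + 25 = -28 + 25 = -3)
√(C + A(V(4, -12))) = √(-3 + (40 + 4)) = √(-3 + 44) = √41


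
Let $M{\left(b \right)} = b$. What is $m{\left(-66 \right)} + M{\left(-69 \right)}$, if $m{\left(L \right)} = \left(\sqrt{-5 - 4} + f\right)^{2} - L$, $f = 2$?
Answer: $-8 + 12 i \approx -8.0 + 12.0 i$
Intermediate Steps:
$m{\left(L \right)} = \left(2 + 3 i\right)^{2} - L$ ($m{\left(L \right)} = \left(\sqrt{-5 - 4} + 2\right)^{2} - L = \left(\sqrt{-9} + 2\right)^{2} - L = \left(3 i + 2\right)^{2} - L = \left(2 + 3 i\right)^{2} - L$)
$m{\left(-66 \right)} + M{\left(-69 \right)} = \left(-5 - -66 + 12 i\right) - 69 = \left(-5 + 66 + 12 i\right) - 69 = \left(61 + 12 i\right) - 69 = -8 + 12 i$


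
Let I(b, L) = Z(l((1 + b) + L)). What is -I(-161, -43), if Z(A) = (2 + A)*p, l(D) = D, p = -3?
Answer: -603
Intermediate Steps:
Z(A) = -6 - 3*A (Z(A) = (2 + A)*(-3) = -6 - 3*A)
I(b, L) = -9 - 3*L - 3*b (I(b, L) = -6 - 3*((1 + b) + L) = -6 - 3*(1 + L + b) = -6 + (-3 - 3*L - 3*b) = -9 - 3*L - 3*b)
-I(-161, -43) = -(-9 - 3*(-43) - 3*(-161)) = -(-9 + 129 + 483) = -1*603 = -603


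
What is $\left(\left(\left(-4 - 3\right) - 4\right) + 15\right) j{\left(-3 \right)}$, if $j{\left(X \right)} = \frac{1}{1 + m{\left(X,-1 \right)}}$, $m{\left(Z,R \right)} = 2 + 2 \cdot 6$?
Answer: $\frac{4}{15} \approx 0.26667$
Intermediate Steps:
$m{\left(Z,R \right)} = 14$ ($m{\left(Z,R \right)} = 2 + 12 = 14$)
$j{\left(X \right)} = \frac{1}{15}$ ($j{\left(X \right)} = \frac{1}{1 + 14} = \frac{1}{15}$)
$\left(\left(\left(-4 - 3\right) - 4\right) + 15\right) j{\left(-3 \right)} = \left(\left(\left(-4 - 3\right) - 4\right) + 15\right) \frac{1}{15} = \left(\left(-7 - 4\right) + 15\right) \frac{1}{15} = \left(-11 + 15\right) \frac{1}{15} = 4 \cdot \frac{1}{15} = \frac{4}{15}$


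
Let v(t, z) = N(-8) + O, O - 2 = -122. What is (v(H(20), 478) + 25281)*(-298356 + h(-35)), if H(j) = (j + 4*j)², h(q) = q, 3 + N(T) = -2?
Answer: -7506323996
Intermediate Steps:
N(T) = -5 (N(T) = -3 - 2 = -5)
O = -120 (O = 2 - 122 = -120)
H(j) = 25*j² (H(j) = (5*j)² = 25*j²)
v(t, z) = -125 (v(t, z) = -5 - 120 = -125)
(v(H(20), 478) + 25281)*(-298356 + h(-35)) = (-125 + 25281)*(-298356 - 35) = 25156*(-298391) = -7506323996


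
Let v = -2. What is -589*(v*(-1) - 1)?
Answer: -589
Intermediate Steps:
-589*(v*(-1) - 1) = -589*(-2*(-1) - 1) = -589*(2 - 1) = -589*1 = -589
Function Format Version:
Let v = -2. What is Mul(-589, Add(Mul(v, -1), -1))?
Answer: -589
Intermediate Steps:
Mul(-589, Add(Mul(v, -1), -1)) = Mul(-589, Add(Mul(-2, -1), -1)) = Mul(-589, Add(2, -1)) = Mul(-589, 1) = -589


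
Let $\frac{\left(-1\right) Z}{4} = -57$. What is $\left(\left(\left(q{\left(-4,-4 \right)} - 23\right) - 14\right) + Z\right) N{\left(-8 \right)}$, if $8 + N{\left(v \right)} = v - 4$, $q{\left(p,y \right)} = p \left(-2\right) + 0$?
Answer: $-3980$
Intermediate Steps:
$q{\left(p,y \right)} = - 2 p$ ($q{\left(p,y \right)} = - 2 p + 0 = - 2 p$)
$Z = 228$ ($Z = \left(-4\right) \left(-57\right) = 228$)
$N{\left(v \right)} = -12 + v$ ($N{\left(v \right)} = -8 + \left(v - 4\right) = -8 + \left(-4 + v\right) = -12 + v$)
$\left(\left(\left(q{\left(-4,-4 \right)} - 23\right) - 14\right) + Z\right) N{\left(-8 \right)} = \left(\left(\left(\left(-2\right) \left(-4\right) - 23\right) - 14\right) + 228\right) \left(-12 - 8\right) = \left(\left(\left(8 - 23\right) - 14\right) + 228\right) \left(-20\right) = \left(\left(-15 - 14\right) + 228\right) \left(-20\right) = \left(-29 + 228\right) \left(-20\right) = 199 \left(-20\right) = -3980$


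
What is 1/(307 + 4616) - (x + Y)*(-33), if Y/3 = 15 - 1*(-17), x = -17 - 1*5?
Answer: 12021967/4923 ≈ 2442.0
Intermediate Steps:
x = -22 (x = -17 - 5 = -22)
Y = 96 (Y = 3*(15 - 1*(-17)) = 3*(15 + 17) = 3*32 = 96)
1/(307 + 4616) - (x + Y)*(-33) = 1/(307 + 4616) - (-22 + 96)*(-33) = 1/4923 - 74*(-33) = 1/4923 - 1*(-2442) = 1/4923 + 2442 = 12021967/4923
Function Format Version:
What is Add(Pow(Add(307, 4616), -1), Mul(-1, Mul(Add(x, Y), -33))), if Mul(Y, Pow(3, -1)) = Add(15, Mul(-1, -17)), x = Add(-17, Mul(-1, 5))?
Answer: Rational(12021967, 4923) ≈ 2442.0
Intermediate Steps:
x = -22 (x = Add(-17, -5) = -22)
Y = 96 (Y = Mul(3, Add(15, Mul(-1, -17))) = Mul(3, Add(15, 17)) = Mul(3, 32) = 96)
Add(Pow(Add(307, 4616), -1), Mul(-1, Mul(Add(x, Y), -33))) = Add(Pow(Add(307, 4616), -1), Mul(-1, Mul(Add(-22, 96), -33))) = Add(Pow(4923, -1), Mul(-1, Mul(74, -33))) = Add(Rational(1, 4923), Mul(-1, -2442)) = Add(Rational(1, 4923), 2442) = Rational(12021967, 4923)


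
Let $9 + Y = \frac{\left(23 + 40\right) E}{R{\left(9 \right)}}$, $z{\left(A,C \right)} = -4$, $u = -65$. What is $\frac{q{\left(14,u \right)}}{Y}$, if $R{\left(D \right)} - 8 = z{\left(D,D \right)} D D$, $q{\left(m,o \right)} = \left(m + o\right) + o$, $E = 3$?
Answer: $\frac{36656}{3033} \approx 12.086$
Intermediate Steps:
$q{\left(m,o \right)} = m + 2 o$
$R{\left(D \right)} = 8 - 4 D^{2}$ ($R{\left(D \right)} = 8 + - 4 D D = 8 - 4 D^{2}$)
$Y = - \frac{3033}{316}$ ($Y = -9 + \frac{\left(23 + 40\right) 3}{8 - 4 \cdot 9^{2}} = -9 + \frac{63 \cdot 3}{8 - 324} = -9 + \frac{189}{8 - 324} = -9 + \frac{189}{-316} = -9 + 189 \left(- \frac{1}{316}\right) = -9 - \frac{189}{316} = - \frac{3033}{316} \approx -9.5981$)
$\frac{q{\left(14,u \right)}}{Y} = \frac{14 + 2 \left(-65\right)}{- \frac{3033}{316}} = \left(14 - 130\right) \left(- \frac{316}{3033}\right) = \left(-116\right) \left(- \frac{316}{3033}\right) = \frac{36656}{3033}$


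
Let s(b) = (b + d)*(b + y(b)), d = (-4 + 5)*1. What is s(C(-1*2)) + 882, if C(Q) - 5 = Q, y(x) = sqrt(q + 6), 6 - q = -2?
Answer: 894 + 4*sqrt(14) ≈ 908.97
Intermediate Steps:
q = 8 (q = 6 - 1*(-2) = 6 + 2 = 8)
y(x) = sqrt(14) (y(x) = sqrt(8 + 6) = sqrt(14))
C(Q) = 5 + Q
d = 1 (d = 1*1 = 1)
s(b) = (1 + b)*(b + sqrt(14)) (s(b) = (b + 1)*(b + sqrt(14)) = (1 + b)*(b + sqrt(14)))
s(C(-1*2)) + 882 = ((5 - 1*2) + sqrt(14) + (5 - 1*2)**2 + (5 - 1*2)*sqrt(14)) + 882 = ((5 - 2) + sqrt(14) + (5 - 2)**2 + (5 - 2)*sqrt(14)) + 882 = (3 + sqrt(14) + 3**2 + 3*sqrt(14)) + 882 = (3 + sqrt(14) + 9 + 3*sqrt(14)) + 882 = (12 + 4*sqrt(14)) + 882 = 894 + 4*sqrt(14)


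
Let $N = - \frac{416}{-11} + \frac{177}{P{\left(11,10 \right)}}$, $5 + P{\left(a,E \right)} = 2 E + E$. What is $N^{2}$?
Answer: $\frac{152448409}{75625} \approx 2015.8$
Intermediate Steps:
$P{\left(a,E \right)} = -5 + 3 E$ ($P{\left(a,E \right)} = -5 + \left(2 E + E\right) = -5 + 3 E$)
$N = \frac{12347}{275}$ ($N = - \frac{416}{-11} + \frac{177}{-5 + 3 \cdot 10} = \left(-416\right) \left(- \frac{1}{11}\right) + \frac{177}{-5 + 30} = \frac{416}{11} + \frac{177}{25} = \frac{12347}{275} \approx 44.898$)
$N^{2} = \left(\frac{12347}{275}\right)^{2} = \frac{152448409}{75625}$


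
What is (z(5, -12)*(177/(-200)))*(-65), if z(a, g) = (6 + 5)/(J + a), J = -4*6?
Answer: -25311/760 ≈ -33.304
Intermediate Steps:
J = -24
z(a, g) = 11/(-24 + a) (z(a, g) = (6 + 5)/(-24 + a) = 11/(-24 + a))
(z(5, -12)*(177/(-200)))*(-65) = ((11/(-24 + 5))*(177/(-200)))*(-65) = ((11/(-19))*(177*(-1/200)))*(-65) = ((11*(-1/19))*(-177/200))*(-65) = -11/19*(-177/200)*(-65) = (1947/3800)*(-65) = -25311/760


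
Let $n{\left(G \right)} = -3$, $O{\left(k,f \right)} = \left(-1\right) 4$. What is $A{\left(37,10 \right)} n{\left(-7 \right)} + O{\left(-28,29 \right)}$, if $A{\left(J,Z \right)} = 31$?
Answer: $-97$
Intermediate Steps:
$O{\left(k,f \right)} = -4$
$A{\left(37,10 \right)} n{\left(-7 \right)} + O{\left(-28,29 \right)} = 31 \left(-3\right) - 4 = -93 - 4 = -97$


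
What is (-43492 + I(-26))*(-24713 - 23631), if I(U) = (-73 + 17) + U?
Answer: 2106541456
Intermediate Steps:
I(U) = -56 + U
(-43492 + I(-26))*(-24713 - 23631) = (-43492 + (-56 - 26))*(-24713 - 23631) = (-43492 - 82)*(-48344) = -43574*(-48344) = 2106541456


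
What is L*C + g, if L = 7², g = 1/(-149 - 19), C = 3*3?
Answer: 74087/168 ≈ 440.99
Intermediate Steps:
C = 9
g = -1/168 (g = 1/(-168) = -1/168 ≈ -0.0059524)
L = 49
L*C + g = 49*9 - 1/168 = 441 - 1/168 = 74087/168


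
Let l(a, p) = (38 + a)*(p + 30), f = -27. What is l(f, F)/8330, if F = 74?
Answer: 572/4165 ≈ 0.13733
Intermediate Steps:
l(a, p) = (30 + p)*(38 + a) (l(a, p) = (38 + a)*(30 + p) = (30 + p)*(38 + a))
l(f, F)/8330 = (1140 + 30*(-27) + 38*74 - 27*74)/8330 = (1140 - 810 + 2812 - 1998)*(1/8330) = 1144*(1/8330) = 572/4165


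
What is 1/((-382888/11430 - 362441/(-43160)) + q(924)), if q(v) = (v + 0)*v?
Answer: 9866376/8423427380867 ≈ 1.1713e-6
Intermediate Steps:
q(v) = v**2 (q(v) = v*v = v**2)
1/((-382888/11430 - 362441/(-43160)) + q(924)) = 1/((-382888/11430 - 362441/(-43160)) + 924**2) = 1/((-382888*1/11430 - 362441*(-1/43160)) + 853776) = 1/((-191444/5715 + 362441/43160) + 853776) = 1/(-247654909/9866376 + 853776) = 1/(8423427380867/9866376) = 9866376/8423427380867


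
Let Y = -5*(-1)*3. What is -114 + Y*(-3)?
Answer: -159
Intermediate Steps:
Y = 15 (Y = 5*3 = 15)
-114 + Y*(-3) = -114 + 15*(-3) = -114 - 45 = -159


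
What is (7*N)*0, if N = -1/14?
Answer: 0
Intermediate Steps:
N = -1/14 (N = -1*1/14 = -1/14 ≈ -0.071429)
(7*N)*0 = (7*(-1/14))*0 = -1/2*0 = 0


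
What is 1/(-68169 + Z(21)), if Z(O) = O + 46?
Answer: -1/68102 ≈ -1.4684e-5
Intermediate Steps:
Z(O) = 46 + O
1/(-68169 + Z(21)) = 1/(-68169 + (46 + 21)) = 1/(-68169 + 67) = 1/(-68102) = -1/68102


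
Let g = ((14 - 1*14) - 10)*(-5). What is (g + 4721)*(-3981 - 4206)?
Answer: -39060177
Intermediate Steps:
g = 50 (g = ((14 - 14) - 10)*(-5) = (0 - 10)*(-5) = -10*(-5) = 50)
(g + 4721)*(-3981 - 4206) = (50 + 4721)*(-3981 - 4206) = 4771*(-8187) = -39060177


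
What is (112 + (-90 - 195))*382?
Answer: -66086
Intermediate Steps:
(112 + (-90 - 195))*382 = (112 - 285)*382 = -173*382 = -66086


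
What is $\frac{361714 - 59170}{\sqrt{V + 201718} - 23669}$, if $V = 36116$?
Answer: $- \frac{7160913936}{559983727} - \frac{907632 \sqrt{26426}}{559983727} \approx -13.051$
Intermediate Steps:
$\frac{361714 - 59170}{\sqrt{V + 201718} - 23669} = \frac{361714 - 59170}{\sqrt{36116 + 201718} - 23669} = \frac{361714 + \left(-192051 + 132881\right)}{\sqrt{237834} - 23669} = \frac{361714 - 59170}{3 \sqrt{26426} - 23669} = \frac{302544}{-23669 + 3 \sqrt{26426}}$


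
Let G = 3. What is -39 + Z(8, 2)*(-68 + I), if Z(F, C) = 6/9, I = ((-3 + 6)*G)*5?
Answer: -163/3 ≈ -54.333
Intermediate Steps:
I = 45 (I = ((-3 + 6)*3)*5 = (3*3)*5 = 9*5 = 45)
Z(F, C) = 2/3 (Z(F, C) = 6*(1/9) = 2/3)
-39 + Z(8, 2)*(-68 + I) = -39 + 2*(-68 + 45)/3 = -39 + (2/3)*(-23) = -39 - 46/3 = -163/3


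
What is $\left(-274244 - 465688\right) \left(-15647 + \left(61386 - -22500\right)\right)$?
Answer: $-50492219748$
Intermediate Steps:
$\left(-274244 - 465688\right) \left(-15647 + \left(61386 - -22500\right)\right) = - 739932 \left(-15647 + \left(61386 + 22500\right)\right) = - 739932 \left(-15647 + 83886\right) = \left(-739932\right) 68239 = -50492219748$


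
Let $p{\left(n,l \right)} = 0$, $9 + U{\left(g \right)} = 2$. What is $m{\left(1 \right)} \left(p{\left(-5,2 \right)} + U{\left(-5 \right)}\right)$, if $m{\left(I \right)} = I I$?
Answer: $-7$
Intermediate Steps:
$U{\left(g \right)} = -7$ ($U{\left(g \right)} = -9 + 2 = -7$)
$m{\left(I \right)} = I^{2}$
$m{\left(1 \right)} \left(p{\left(-5,2 \right)} + U{\left(-5 \right)}\right) = 1^{2} \left(0 - 7\right) = 1 \left(-7\right) = -7$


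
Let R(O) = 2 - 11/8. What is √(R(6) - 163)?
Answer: I*√2598/4 ≈ 12.743*I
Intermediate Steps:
R(O) = 5/8 (R(O) = 2 - 11*⅛ = 2 - 11/8 = 5/8)
√(R(6) - 163) = √(5/8 - 163) = √(-1299/8) = I*√2598/4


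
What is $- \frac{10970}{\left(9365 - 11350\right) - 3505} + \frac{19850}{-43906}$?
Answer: $\frac{18633616}{12052197} \approx 1.5461$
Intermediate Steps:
$- \frac{10970}{\left(9365 - 11350\right) - 3505} + \frac{19850}{-43906} = - \frac{10970}{-1985 - 3505} + 19850 \left(- \frac{1}{43906}\right) = - \frac{10970}{-5490} - \frac{9925}{21953} = \left(-10970\right) \left(- \frac{1}{5490}\right) - \frac{9925}{21953} = \frac{1097}{549} - \frac{9925}{21953} = \frac{18633616}{12052197}$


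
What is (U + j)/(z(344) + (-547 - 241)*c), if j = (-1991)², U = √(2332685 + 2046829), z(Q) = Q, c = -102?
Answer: 3964081/80720 + √4379514/80720 ≈ 49.135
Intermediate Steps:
U = √4379514 ≈ 2092.7
j = 3964081
(U + j)/(z(344) + (-547 - 241)*c) = (√4379514 + 3964081)/(344 + (-547 - 241)*(-102)) = (3964081 + √4379514)/(344 - 788*(-102)) = (3964081 + √4379514)/(344 + 80376) = (3964081 + √4379514)/80720 = (3964081 + √4379514)*(1/80720) = 3964081/80720 + √4379514/80720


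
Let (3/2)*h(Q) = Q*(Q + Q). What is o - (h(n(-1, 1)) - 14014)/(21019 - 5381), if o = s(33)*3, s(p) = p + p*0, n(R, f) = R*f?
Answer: 2343262/23457 ≈ 99.896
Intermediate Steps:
h(Q) = 4*Q²/3 (h(Q) = 2*(Q*(Q + Q))/3 = 2*(Q*(2*Q))/3 = 2*(2*Q²)/3 = 4*Q²/3)
s(p) = p (s(p) = p + 0 = p)
o = 99 (o = 33*3 = 99)
o - (h(n(-1, 1)) - 14014)/(21019 - 5381) = 99 - (4*(-1*1)²/3 - 14014)/(21019 - 5381) = 99 - ((4/3)*(-1)² - 14014)/15638 = 99 - ((4/3)*1 - 14014)/15638 = 99 - (4/3 - 14014)/15638 = 99 - (-42038)/(3*15638) = 99 - 1*(-21019/23457) = 99 + 21019/23457 = 2343262/23457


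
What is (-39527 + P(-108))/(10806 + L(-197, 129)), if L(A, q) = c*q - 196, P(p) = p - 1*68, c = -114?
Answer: 39703/4096 ≈ 9.6931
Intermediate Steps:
P(p) = -68 + p (P(p) = p - 68 = -68 + p)
L(A, q) = -196 - 114*q (L(A, q) = -114*q - 196 = -196 - 114*q)
(-39527 + P(-108))/(10806 + L(-197, 129)) = (-39527 + (-68 - 108))/(10806 + (-196 - 114*129)) = (-39527 - 176)/(10806 + (-196 - 14706)) = -39703/(10806 - 14902) = -39703/(-4096) = -39703*(-1/4096) = 39703/4096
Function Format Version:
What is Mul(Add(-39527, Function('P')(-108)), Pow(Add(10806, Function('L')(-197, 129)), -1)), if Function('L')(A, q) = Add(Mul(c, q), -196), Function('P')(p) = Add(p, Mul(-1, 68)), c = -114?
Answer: Rational(39703, 4096) ≈ 9.6931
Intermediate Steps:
Function('P')(p) = Add(-68, p) (Function('P')(p) = Add(p, -68) = Add(-68, p))
Function('L')(A, q) = Add(-196, Mul(-114, q)) (Function('L')(A, q) = Add(Mul(-114, q), -196) = Add(-196, Mul(-114, q)))
Mul(Add(-39527, Function('P')(-108)), Pow(Add(10806, Function('L')(-197, 129)), -1)) = Mul(Add(-39527, Add(-68, -108)), Pow(Add(10806, Add(-196, Mul(-114, 129))), -1)) = Mul(Add(-39527, -176), Pow(Add(10806, Add(-196, -14706)), -1)) = Mul(-39703, Pow(Add(10806, -14902), -1)) = Mul(-39703, Pow(-4096, -1)) = Mul(-39703, Rational(-1, 4096)) = Rational(39703, 4096)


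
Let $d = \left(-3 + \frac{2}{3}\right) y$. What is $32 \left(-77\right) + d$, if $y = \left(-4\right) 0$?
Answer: $-2464$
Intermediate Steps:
$y = 0$
$d = 0$ ($d = \left(-3 + \frac{2}{3}\right) 0 = \left(- \frac{7}{3}\right) 0 = 0$)
$32 \left(-77\right) + d = 32 \left(-77\right) + 0 = -2464 + 0 = -2464$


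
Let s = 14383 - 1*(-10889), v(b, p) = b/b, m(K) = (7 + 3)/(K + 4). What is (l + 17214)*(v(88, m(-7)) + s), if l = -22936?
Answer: -144612106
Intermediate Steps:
m(K) = 10/(4 + K)
v(b, p) = 1
s = 25272 (s = 14383 + 10889 = 25272)
(l + 17214)*(v(88, m(-7)) + s) = (-22936 + 17214)*(1 + 25272) = -5722*25273 = -144612106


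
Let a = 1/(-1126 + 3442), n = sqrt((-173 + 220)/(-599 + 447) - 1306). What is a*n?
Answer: I*sqrt(7545242)/176016 ≈ 0.015606*I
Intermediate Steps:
n = I*sqrt(7545242)/76 (n = sqrt(47/(-152) - 1306) = sqrt(47*(-1/152) - 1306) = sqrt(-47/152 - 1306) = sqrt(-198559/152) = I*sqrt(7545242)/76 ≈ 36.143*I)
a = 1/2316 ≈ 0.00043178
a*n = (I*sqrt(7545242)/76)/2316 = I*sqrt(7545242)/176016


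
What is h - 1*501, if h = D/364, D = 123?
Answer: -182241/364 ≈ -500.66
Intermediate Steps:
h = 123/364 ≈ 0.33791
h - 1*501 = 123/364 - 1*501 = 123/364 - 501 = -182241/364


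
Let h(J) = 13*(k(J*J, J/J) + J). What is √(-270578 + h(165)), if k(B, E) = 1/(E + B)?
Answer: I*√198977323461970/27226 ≈ 518.11*I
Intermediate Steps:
k(B, E) = 1/(B + E)
h(J) = 13*J + 13/(1 + J²) (h(J) = 13*(1/(J*J + J/J) + J) = 13*(1/(J² + 1) + J) = 13*(1/(1 + J²) + J) = 13*(J + 1/(1 + J²)) = 13*J + 13/(1 + J²))
√(-270578 + h(165)) = √(-270578 + 13*(1 + 165*(1 + 165²))/(1 + 165²)) = √(-270578 + 13*(1 + 165*(1 + 27225))/(1 + 27225)) = √(-270578 + 13*(1 + 165*27226)/27226) = √(-270578 + 13*(1/27226)*(1 + 4492290)) = √(-270578 + 13*(1/27226)*4492291) = √(-270578 + 58399783/27226) = √(-7308356845/27226) = I*√198977323461970/27226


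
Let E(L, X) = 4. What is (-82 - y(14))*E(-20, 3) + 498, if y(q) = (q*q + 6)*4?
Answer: -3062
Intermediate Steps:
y(q) = 24 + 4*q² (y(q) = (q² + 6)*4 = (6 + q²)*4 = 24 + 4*q²)
(-82 - y(14))*E(-20, 3) + 498 = (-82 - (24 + 4*14²))*4 + 498 = (-82 - (24 + 4*196))*4 + 498 = (-82 - (24 + 784))*4 + 498 = (-82 - 1*808)*4 + 498 = (-82 - 808)*4 + 498 = -890*4 + 498 = -3560 + 498 = -3062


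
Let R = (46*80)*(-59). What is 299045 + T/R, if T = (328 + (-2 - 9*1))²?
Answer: 64928549911/217120 ≈ 2.9904e+5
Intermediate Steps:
T = 100489 (T = (328 + (-2 - 9))² = (328 - 11)² = 317² = 100489)
R = -217120 (R = 3680*(-59) = -217120)
299045 + T/R = 299045 + 100489/(-217120) = 299045 + 100489*(-1/217120) = 299045 - 100489/217120 = 64928549911/217120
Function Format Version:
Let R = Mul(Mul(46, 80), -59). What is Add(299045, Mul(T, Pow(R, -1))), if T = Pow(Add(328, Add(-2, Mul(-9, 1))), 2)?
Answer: Rational(64928549911, 217120) ≈ 2.9904e+5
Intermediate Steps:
T = 100489 (T = Pow(Add(328, Add(-2, -9)), 2) = Pow(Add(328, -11), 2) = Pow(317, 2) = 100489)
R = -217120 (R = Mul(3680, -59) = -217120)
Add(299045, Mul(T, Pow(R, -1))) = Add(299045, Mul(100489, Pow(-217120, -1))) = Add(299045, Mul(100489, Rational(-1, 217120))) = Add(299045, Rational(-100489, 217120)) = Rational(64928549911, 217120)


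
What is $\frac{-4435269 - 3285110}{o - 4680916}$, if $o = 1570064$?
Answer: $\frac{7720379}{3110852} \approx 2.4818$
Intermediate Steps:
$\frac{-4435269 - 3285110}{o - 4680916} = \frac{-4435269 - 3285110}{1570064 - 4680916} = - \frac{7720379}{-3110852} = \left(-7720379\right) \left(- \frac{1}{3110852}\right) = \frac{7720379}{3110852}$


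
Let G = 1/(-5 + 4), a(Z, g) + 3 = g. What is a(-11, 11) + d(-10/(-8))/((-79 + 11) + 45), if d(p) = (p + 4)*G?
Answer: 757/92 ≈ 8.2283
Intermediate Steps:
a(Z, g) = -3 + g
G = -1 (G = 1/(-1) = -1)
d(p) = -4 - p (d(p) = (p + 4)*(-1) = (4 + p)*(-1) = -4 - p)
a(-11, 11) + d(-10/(-8))/((-79 + 11) + 45) = (-3 + 11) + (-4 - (-10)/(-8))/((-79 + 11) + 45) = 8 + (-4 - (-10)*(-1)/8)/(-68 + 45) = 8 + (-4 - 1*5/4)/(-23) = 8 - (-4 - 5/4)/23 = 8 - 1/23*(-21/4) = 8 + 21/92 = 757/92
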